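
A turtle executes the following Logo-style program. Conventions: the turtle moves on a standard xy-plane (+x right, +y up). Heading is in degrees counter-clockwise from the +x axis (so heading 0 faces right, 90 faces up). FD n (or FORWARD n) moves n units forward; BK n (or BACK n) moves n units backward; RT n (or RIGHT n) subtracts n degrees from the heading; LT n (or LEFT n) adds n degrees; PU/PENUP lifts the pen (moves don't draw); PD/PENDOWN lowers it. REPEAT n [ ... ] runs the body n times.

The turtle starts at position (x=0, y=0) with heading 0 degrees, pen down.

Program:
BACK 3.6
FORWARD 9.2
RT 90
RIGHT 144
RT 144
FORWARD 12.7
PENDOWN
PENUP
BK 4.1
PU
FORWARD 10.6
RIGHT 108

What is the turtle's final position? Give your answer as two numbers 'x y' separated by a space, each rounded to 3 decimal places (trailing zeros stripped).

Answer: 23.86 -5.933

Derivation:
Executing turtle program step by step:
Start: pos=(0,0), heading=0, pen down
BK 3.6: (0,0) -> (-3.6,0) [heading=0, draw]
FD 9.2: (-3.6,0) -> (5.6,0) [heading=0, draw]
RT 90: heading 0 -> 270
RT 144: heading 270 -> 126
RT 144: heading 126 -> 342
FD 12.7: (5.6,0) -> (17.678,-3.925) [heading=342, draw]
PD: pen down
PU: pen up
BK 4.1: (17.678,-3.925) -> (13.779,-2.658) [heading=342, move]
PU: pen up
FD 10.6: (13.779,-2.658) -> (23.86,-5.933) [heading=342, move]
RT 108: heading 342 -> 234
Final: pos=(23.86,-5.933), heading=234, 3 segment(s) drawn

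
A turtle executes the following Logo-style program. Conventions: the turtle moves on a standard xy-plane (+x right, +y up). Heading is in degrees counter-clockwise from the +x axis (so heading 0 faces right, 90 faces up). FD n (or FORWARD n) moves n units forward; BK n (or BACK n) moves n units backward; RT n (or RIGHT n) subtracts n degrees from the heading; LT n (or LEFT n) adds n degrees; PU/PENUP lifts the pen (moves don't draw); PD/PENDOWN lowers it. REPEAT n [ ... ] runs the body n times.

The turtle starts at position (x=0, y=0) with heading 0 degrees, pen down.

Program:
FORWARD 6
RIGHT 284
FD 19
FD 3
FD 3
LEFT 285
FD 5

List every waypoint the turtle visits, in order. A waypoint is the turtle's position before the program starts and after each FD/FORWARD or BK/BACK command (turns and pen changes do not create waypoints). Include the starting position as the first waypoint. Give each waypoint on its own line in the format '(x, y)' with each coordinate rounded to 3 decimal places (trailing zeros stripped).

Answer: (0, 0)
(6, 0)
(10.597, 18.436)
(11.322, 21.347)
(12.048, 24.257)
(17.047, 24.345)

Derivation:
Executing turtle program step by step:
Start: pos=(0,0), heading=0, pen down
FD 6: (0,0) -> (6,0) [heading=0, draw]
RT 284: heading 0 -> 76
FD 19: (6,0) -> (10.597,18.436) [heading=76, draw]
FD 3: (10.597,18.436) -> (11.322,21.347) [heading=76, draw]
FD 3: (11.322,21.347) -> (12.048,24.257) [heading=76, draw]
LT 285: heading 76 -> 1
FD 5: (12.048,24.257) -> (17.047,24.345) [heading=1, draw]
Final: pos=(17.047,24.345), heading=1, 5 segment(s) drawn
Waypoints (6 total):
(0, 0)
(6, 0)
(10.597, 18.436)
(11.322, 21.347)
(12.048, 24.257)
(17.047, 24.345)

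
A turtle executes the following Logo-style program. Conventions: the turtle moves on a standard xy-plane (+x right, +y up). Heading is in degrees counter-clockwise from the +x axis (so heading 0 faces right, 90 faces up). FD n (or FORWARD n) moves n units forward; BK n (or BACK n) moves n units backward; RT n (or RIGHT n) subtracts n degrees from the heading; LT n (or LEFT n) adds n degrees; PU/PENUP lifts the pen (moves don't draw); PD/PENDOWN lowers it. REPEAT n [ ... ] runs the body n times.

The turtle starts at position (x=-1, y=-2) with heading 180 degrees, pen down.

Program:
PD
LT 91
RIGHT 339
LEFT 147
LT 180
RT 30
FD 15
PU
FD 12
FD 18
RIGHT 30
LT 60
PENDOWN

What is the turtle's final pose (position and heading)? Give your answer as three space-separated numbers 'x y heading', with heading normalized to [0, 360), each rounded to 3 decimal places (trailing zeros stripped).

Answer: -30.523 -35.962 259

Derivation:
Executing turtle program step by step:
Start: pos=(-1,-2), heading=180, pen down
PD: pen down
LT 91: heading 180 -> 271
RT 339: heading 271 -> 292
LT 147: heading 292 -> 79
LT 180: heading 79 -> 259
RT 30: heading 259 -> 229
FD 15: (-1,-2) -> (-10.841,-13.321) [heading=229, draw]
PU: pen up
FD 12: (-10.841,-13.321) -> (-18.714,-22.377) [heading=229, move]
FD 18: (-18.714,-22.377) -> (-30.523,-35.962) [heading=229, move]
RT 30: heading 229 -> 199
LT 60: heading 199 -> 259
PD: pen down
Final: pos=(-30.523,-35.962), heading=259, 1 segment(s) drawn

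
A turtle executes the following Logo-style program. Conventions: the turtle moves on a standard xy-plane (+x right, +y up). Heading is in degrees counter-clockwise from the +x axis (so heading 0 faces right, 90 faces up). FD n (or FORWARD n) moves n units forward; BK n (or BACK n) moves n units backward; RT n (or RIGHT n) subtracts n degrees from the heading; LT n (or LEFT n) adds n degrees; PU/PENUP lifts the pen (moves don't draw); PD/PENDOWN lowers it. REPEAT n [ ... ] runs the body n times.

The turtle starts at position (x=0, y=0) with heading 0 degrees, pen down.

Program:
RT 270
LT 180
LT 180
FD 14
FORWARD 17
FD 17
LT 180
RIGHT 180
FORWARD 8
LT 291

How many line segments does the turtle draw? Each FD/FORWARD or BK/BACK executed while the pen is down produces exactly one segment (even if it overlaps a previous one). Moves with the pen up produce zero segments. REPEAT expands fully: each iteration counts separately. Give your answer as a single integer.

Executing turtle program step by step:
Start: pos=(0,0), heading=0, pen down
RT 270: heading 0 -> 90
LT 180: heading 90 -> 270
LT 180: heading 270 -> 90
FD 14: (0,0) -> (0,14) [heading=90, draw]
FD 17: (0,14) -> (0,31) [heading=90, draw]
FD 17: (0,31) -> (0,48) [heading=90, draw]
LT 180: heading 90 -> 270
RT 180: heading 270 -> 90
FD 8: (0,48) -> (0,56) [heading=90, draw]
LT 291: heading 90 -> 21
Final: pos=(0,56), heading=21, 4 segment(s) drawn
Segments drawn: 4

Answer: 4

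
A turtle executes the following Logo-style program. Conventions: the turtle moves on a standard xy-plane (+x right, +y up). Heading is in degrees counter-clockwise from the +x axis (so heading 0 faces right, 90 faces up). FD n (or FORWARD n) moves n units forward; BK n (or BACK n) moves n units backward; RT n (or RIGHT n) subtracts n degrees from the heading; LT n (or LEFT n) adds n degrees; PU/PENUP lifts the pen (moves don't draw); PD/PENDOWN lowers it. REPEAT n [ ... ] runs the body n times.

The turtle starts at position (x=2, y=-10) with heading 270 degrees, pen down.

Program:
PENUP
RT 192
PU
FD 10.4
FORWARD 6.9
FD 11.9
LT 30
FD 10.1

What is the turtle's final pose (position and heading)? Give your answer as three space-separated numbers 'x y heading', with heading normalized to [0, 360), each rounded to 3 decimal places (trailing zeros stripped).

Answer: 4.95 28.168 108

Derivation:
Executing turtle program step by step:
Start: pos=(2,-10), heading=270, pen down
PU: pen up
RT 192: heading 270 -> 78
PU: pen up
FD 10.4: (2,-10) -> (4.162,0.173) [heading=78, move]
FD 6.9: (4.162,0.173) -> (5.597,6.922) [heading=78, move]
FD 11.9: (5.597,6.922) -> (8.071,18.562) [heading=78, move]
LT 30: heading 78 -> 108
FD 10.1: (8.071,18.562) -> (4.95,28.168) [heading=108, move]
Final: pos=(4.95,28.168), heading=108, 0 segment(s) drawn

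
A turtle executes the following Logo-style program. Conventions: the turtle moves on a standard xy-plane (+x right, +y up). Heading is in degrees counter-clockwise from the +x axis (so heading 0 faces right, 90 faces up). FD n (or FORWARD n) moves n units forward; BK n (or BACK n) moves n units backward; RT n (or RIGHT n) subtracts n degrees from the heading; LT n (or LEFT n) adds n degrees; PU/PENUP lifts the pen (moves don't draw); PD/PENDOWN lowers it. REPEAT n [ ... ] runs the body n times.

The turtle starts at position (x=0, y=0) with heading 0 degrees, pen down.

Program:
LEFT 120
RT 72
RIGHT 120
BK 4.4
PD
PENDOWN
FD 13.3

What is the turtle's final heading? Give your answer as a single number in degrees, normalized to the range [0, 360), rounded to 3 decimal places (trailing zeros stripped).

Answer: 288

Derivation:
Executing turtle program step by step:
Start: pos=(0,0), heading=0, pen down
LT 120: heading 0 -> 120
RT 72: heading 120 -> 48
RT 120: heading 48 -> 288
BK 4.4: (0,0) -> (-1.36,4.185) [heading=288, draw]
PD: pen down
PD: pen down
FD 13.3: (-1.36,4.185) -> (2.75,-8.464) [heading=288, draw]
Final: pos=(2.75,-8.464), heading=288, 2 segment(s) drawn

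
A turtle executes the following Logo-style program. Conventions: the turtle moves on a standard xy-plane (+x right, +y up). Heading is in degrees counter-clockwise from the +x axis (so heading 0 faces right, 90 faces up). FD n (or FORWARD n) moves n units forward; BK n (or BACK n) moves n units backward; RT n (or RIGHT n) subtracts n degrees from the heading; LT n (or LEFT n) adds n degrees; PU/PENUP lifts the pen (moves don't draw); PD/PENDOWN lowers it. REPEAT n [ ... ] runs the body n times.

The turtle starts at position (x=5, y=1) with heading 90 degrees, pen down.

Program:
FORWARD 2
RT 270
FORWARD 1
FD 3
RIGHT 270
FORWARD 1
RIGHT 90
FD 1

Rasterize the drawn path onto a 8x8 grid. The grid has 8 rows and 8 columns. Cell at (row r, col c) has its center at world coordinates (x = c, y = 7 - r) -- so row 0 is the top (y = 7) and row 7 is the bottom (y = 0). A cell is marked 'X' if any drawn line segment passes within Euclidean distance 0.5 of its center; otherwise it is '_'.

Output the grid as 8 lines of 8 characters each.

Answer: ________
________
________
________
_XXXXX__
XX___X__
_____X__
________

Derivation:
Segment 0: (5,1) -> (5,3)
Segment 1: (5,3) -> (4,3)
Segment 2: (4,3) -> (1,3)
Segment 3: (1,3) -> (1,2)
Segment 4: (1,2) -> (0,2)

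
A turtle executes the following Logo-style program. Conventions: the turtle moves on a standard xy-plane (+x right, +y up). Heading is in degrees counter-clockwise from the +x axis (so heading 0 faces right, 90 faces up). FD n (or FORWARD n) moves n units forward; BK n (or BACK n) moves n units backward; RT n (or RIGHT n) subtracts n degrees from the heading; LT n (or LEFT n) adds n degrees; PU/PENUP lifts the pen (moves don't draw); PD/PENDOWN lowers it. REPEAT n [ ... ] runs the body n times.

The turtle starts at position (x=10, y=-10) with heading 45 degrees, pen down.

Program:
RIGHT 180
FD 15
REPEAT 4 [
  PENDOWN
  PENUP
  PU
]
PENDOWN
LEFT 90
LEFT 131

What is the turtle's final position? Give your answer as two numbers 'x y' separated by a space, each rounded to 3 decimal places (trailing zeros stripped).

Answer: -0.607 -20.607

Derivation:
Executing turtle program step by step:
Start: pos=(10,-10), heading=45, pen down
RT 180: heading 45 -> 225
FD 15: (10,-10) -> (-0.607,-20.607) [heading=225, draw]
REPEAT 4 [
  -- iteration 1/4 --
  PD: pen down
  PU: pen up
  PU: pen up
  -- iteration 2/4 --
  PD: pen down
  PU: pen up
  PU: pen up
  -- iteration 3/4 --
  PD: pen down
  PU: pen up
  PU: pen up
  -- iteration 4/4 --
  PD: pen down
  PU: pen up
  PU: pen up
]
PD: pen down
LT 90: heading 225 -> 315
LT 131: heading 315 -> 86
Final: pos=(-0.607,-20.607), heading=86, 1 segment(s) drawn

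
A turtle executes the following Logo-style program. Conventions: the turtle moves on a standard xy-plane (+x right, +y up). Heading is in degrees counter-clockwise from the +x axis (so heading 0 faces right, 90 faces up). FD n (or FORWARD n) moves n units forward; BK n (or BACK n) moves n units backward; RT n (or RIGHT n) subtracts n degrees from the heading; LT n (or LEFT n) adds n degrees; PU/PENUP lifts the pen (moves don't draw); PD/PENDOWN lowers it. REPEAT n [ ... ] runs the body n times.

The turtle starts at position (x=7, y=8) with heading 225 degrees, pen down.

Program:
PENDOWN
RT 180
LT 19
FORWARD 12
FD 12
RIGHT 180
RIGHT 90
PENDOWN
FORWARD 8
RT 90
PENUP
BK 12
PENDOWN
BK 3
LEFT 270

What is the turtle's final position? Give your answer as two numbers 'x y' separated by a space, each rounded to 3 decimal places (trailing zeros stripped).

Executing turtle program step by step:
Start: pos=(7,8), heading=225, pen down
PD: pen down
RT 180: heading 225 -> 45
LT 19: heading 45 -> 64
FD 12: (7,8) -> (12.26,18.786) [heading=64, draw]
FD 12: (12.26,18.786) -> (17.521,29.571) [heading=64, draw]
RT 180: heading 64 -> 244
RT 90: heading 244 -> 154
PD: pen down
FD 8: (17.521,29.571) -> (10.331,33.078) [heading=154, draw]
RT 90: heading 154 -> 64
PU: pen up
BK 12: (10.331,33.078) -> (5.07,22.292) [heading=64, move]
PD: pen down
BK 3: (5.07,22.292) -> (3.755,19.596) [heading=64, draw]
LT 270: heading 64 -> 334
Final: pos=(3.755,19.596), heading=334, 4 segment(s) drawn

Answer: 3.755 19.596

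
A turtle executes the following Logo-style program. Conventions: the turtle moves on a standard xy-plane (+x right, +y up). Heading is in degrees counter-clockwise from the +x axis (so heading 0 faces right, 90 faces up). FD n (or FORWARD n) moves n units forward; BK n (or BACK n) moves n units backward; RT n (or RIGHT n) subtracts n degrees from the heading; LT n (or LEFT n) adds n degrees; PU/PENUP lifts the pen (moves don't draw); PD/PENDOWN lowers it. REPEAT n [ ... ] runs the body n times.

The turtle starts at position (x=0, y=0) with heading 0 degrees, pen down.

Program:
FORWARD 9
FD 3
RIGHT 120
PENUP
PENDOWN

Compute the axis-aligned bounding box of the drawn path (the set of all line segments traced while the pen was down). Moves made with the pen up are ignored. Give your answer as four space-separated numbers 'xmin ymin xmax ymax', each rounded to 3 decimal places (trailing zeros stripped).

Executing turtle program step by step:
Start: pos=(0,0), heading=0, pen down
FD 9: (0,0) -> (9,0) [heading=0, draw]
FD 3: (9,0) -> (12,0) [heading=0, draw]
RT 120: heading 0 -> 240
PU: pen up
PD: pen down
Final: pos=(12,0), heading=240, 2 segment(s) drawn

Segment endpoints: x in {0, 9, 12}, y in {0}
xmin=0, ymin=0, xmax=12, ymax=0

Answer: 0 0 12 0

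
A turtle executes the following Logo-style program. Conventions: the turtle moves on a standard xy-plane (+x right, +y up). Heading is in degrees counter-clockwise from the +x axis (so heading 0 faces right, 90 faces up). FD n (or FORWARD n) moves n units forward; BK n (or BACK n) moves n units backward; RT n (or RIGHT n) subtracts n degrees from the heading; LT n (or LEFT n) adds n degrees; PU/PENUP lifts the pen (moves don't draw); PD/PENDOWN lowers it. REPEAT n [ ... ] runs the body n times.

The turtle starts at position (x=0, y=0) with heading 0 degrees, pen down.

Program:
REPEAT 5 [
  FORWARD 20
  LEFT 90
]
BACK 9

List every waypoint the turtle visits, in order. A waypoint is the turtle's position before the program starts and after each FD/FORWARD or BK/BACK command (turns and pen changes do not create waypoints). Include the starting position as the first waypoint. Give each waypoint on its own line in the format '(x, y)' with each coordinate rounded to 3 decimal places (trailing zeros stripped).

Executing turtle program step by step:
Start: pos=(0,0), heading=0, pen down
REPEAT 5 [
  -- iteration 1/5 --
  FD 20: (0,0) -> (20,0) [heading=0, draw]
  LT 90: heading 0 -> 90
  -- iteration 2/5 --
  FD 20: (20,0) -> (20,20) [heading=90, draw]
  LT 90: heading 90 -> 180
  -- iteration 3/5 --
  FD 20: (20,20) -> (0,20) [heading=180, draw]
  LT 90: heading 180 -> 270
  -- iteration 4/5 --
  FD 20: (0,20) -> (0,0) [heading=270, draw]
  LT 90: heading 270 -> 0
  -- iteration 5/5 --
  FD 20: (0,0) -> (20,0) [heading=0, draw]
  LT 90: heading 0 -> 90
]
BK 9: (20,0) -> (20,-9) [heading=90, draw]
Final: pos=(20,-9), heading=90, 6 segment(s) drawn
Waypoints (7 total):
(0, 0)
(20, 0)
(20, 20)
(0, 20)
(0, 0)
(20, 0)
(20, -9)

Answer: (0, 0)
(20, 0)
(20, 20)
(0, 20)
(0, 0)
(20, 0)
(20, -9)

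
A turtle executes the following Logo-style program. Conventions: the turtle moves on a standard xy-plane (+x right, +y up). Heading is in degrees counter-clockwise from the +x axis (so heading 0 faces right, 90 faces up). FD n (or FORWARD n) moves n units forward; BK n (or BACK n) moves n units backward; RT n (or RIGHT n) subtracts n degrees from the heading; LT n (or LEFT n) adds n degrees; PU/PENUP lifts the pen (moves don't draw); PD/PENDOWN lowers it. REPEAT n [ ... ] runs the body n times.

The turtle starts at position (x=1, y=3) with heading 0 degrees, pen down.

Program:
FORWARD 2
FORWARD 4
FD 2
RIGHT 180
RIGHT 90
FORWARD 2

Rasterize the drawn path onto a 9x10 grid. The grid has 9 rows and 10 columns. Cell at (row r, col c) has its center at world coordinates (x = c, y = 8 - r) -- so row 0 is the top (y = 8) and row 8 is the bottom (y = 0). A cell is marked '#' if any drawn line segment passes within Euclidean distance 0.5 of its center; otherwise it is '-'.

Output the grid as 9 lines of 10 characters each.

Segment 0: (1,3) -> (3,3)
Segment 1: (3,3) -> (7,3)
Segment 2: (7,3) -> (9,3)
Segment 3: (9,3) -> (9,5)

Answer: ----------
----------
----------
---------#
---------#
-#########
----------
----------
----------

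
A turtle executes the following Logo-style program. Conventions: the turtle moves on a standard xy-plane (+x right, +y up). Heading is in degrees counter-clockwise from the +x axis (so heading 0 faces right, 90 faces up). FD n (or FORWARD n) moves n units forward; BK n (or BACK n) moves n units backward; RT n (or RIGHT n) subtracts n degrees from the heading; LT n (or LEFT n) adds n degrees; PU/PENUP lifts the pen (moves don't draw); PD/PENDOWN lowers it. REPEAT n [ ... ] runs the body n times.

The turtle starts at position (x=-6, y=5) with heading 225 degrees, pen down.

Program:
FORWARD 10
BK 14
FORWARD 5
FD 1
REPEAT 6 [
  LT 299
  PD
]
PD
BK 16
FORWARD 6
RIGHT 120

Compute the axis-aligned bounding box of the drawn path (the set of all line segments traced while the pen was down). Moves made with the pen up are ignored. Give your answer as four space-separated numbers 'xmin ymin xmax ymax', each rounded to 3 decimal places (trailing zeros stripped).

Answer: -13.071 -2.071 5.02 13.655

Derivation:
Executing turtle program step by step:
Start: pos=(-6,5), heading=225, pen down
FD 10: (-6,5) -> (-13.071,-2.071) [heading=225, draw]
BK 14: (-13.071,-2.071) -> (-3.172,7.828) [heading=225, draw]
FD 5: (-3.172,7.828) -> (-6.707,4.293) [heading=225, draw]
FD 1: (-6.707,4.293) -> (-7.414,3.586) [heading=225, draw]
REPEAT 6 [
  -- iteration 1/6 --
  LT 299: heading 225 -> 164
  PD: pen down
  -- iteration 2/6 --
  LT 299: heading 164 -> 103
  PD: pen down
  -- iteration 3/6 --
  LT 299: heading 103 -> 42
  PD: pen down
  -- iteration 4/6 --
  LT 299: heading 42 -> 341
  PD: pen down
  -- iteration 5/6 --
  LT 299: heading 341 -> 280
  PD: pen down
  -- iteration 6/6 --
  LT 299: heading 280 -> 219
  PD: pen down
]
PD: pen down
BK 16: (-7.414,3.586) -> (5.02,13.655) [heading=219, draw]
FD 6: (5.02,13.655) -> (0.357,9.879) [heading=219, draw]
RT 120: heading 219 -> 99
Final: pos=(0.357,9.879), heading=99, 6 segment(s) drawn

Segment endpoints: x in {-13.071, -7.414, -6.707, -6, -3.172, 0.357, 5.02}, y in {-2.071, 3.586, 4.293, 5, 7.828, 9.879, 13.655}
xmin=-13.071, ymin=-2.071, xmax=5.02, ymax=13.655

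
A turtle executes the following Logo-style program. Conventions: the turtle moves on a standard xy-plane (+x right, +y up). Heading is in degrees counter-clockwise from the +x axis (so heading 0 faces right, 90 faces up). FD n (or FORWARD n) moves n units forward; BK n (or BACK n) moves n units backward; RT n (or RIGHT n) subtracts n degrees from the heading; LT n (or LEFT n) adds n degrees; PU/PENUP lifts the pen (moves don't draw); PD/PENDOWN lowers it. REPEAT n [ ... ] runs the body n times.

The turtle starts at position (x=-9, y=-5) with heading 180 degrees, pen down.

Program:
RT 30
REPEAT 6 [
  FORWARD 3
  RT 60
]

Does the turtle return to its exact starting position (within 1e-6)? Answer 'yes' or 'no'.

Answer: yes

Derivation:
Executing turtle program step by step:
Start: pos=(-9,-5), heading=180, pen down
RT 30: heading 180 -> 150
REPEAT 6 [
  -- iteration 1/6 --
  FD 3: (-9,-5) -> (-11.598,-3.5) [heading=150, draw]
  RT 60: heading 150 -> 90
  -- iteration 2/6 --
  FD 3: (-11.598,-3.5) -> (-11.598,-0.5) [heading=90, draw]
  RT 60: heading 90 -> 30
  -- iteration 3/6 --
  FD 3: (-11.598,-0.5) -> (-9,1) [heading=30, draw]
  RT 60: heading 30 -> 330
  -- iteration 4/6 --
  FD 3: (-9,1) -> (-6.402,-0.5) [heading=330, draw]
  RT 60: heading 330 -> 270
  -- iteration 5/6 --
  FD 3: (-6.402,-0.5) -> (-6.402,-3.5) [heading=270, draw]
  RT 60: heading 270 -> 210
  -- iteration 6/6 --
  FD 3: (-6.402,-3.5) -> (-9,-5) [heading=210, draw]
  RT 60: heading 210 -> 150
]
Final: pos=(-9,-5), heading=150, 6 segment(s) drawn

Start position: (-9, -5)
Final position: (-9, -5)
Distance = 0; < 1e-6 -> CLOSED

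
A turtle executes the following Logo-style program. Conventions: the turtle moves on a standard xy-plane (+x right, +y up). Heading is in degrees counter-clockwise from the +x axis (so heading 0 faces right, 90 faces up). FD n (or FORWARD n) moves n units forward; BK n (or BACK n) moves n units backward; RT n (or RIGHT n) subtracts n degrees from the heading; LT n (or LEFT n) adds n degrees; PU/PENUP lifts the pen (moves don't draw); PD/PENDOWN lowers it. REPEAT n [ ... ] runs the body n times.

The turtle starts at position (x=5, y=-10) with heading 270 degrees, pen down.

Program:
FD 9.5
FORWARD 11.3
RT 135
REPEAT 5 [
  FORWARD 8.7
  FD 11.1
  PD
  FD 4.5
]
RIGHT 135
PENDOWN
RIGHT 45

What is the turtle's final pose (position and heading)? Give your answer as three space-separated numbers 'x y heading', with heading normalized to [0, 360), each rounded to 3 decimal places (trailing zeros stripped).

Answer: -80.913 55.113 315

Derivation:
Executing turtle program step by step:
Start: pos=(5,-10), heading=270, pen down
FD 9.5: (5,-10) -> (5,-19.5) [heading=270, draw]
FD 11.3: (5,-19.5) -> (5,-30.8) [heading=270, draw]
RT 135: heading 270 -> 135
REPEAT 5 [
  -- iteration 1/5 --
  FD 8.7: (5,-30.8) -> (-1.152,-24.648) [heading=135, draw]
  FD 11.1: (-1.152,-24.648) -> (-9.001,-16.799) [heading=135, draw]
  PD: pen down
  FD 4.5: (-9.001,-16.799) -> (-12.183,-13.617) [heading=135, draw]
  -- iteration 2/5 --
  FD 8.7: (-12.183,-13.617) -> (-18.335,-7.465) [heading=135, draw]
  FD 11.1: (-18.335,-7.465) -> (-26.183,0.383) [heading=135, draw]
  PD: pen down
  FD 4.5: (-26.183,0.383) -> (-29.365,3.565) [heading=135, draw]
  -- iteration 3/5 --
  FD 8.7: (-29.365,3.565) -> (-35.517,9.717) [heading=135, draw]
  FD 11.1: (-35.517,9.717) -> (-43.366,17.566) [heading=135, draw]
  PD: pen down
  FD 4.5: (-43.366,17.566) -> (-46.548,20.748) [heading=135, draw]
  -- iteration 4/5 --
  FD 8.7: (-46.548,20.748) -> (-52.7,26.9) [heading=135, draw]
  FD 11.1: (-52.7,26.9) -> (-60.549,34.749) [heading=135, draw]
  PD: pen down
  FD 4.5: (-60.549,34.749) -> (-63.731,37.931) [heading=135, draw]
  -- iteration 5/5 --
  FD 8.7: (-63.731,37.931) -> (-69.883,44.083) [heading=135, draw]
  FD 11.1: (-69.883,44.083) -> (-77.731,51.931) [heading=135, draw]
  PD: pen down
  FD 4.5: (-77.731,51.931) -> (-80.913,55.113) [heading=135, draw]
]
RT 135: heading 135 -> 0
PD: pen down
RT 45: heading 0 -> 315
Final: pos=(-80.913,55.113), heading=315, 17 segment(s) drawn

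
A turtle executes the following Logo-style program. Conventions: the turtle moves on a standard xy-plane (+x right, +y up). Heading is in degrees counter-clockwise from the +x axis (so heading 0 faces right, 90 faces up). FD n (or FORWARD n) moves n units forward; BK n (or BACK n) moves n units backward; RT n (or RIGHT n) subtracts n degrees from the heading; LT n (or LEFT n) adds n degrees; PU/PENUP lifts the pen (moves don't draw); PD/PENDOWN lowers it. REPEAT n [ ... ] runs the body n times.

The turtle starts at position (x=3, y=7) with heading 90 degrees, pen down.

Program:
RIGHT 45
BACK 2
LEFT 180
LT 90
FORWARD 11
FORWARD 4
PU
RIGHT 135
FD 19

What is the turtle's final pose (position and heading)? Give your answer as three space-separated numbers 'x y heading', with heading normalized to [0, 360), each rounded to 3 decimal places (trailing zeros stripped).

Answer: -6.808 -5.021 180

Derivation:
Executing turtle program step by step:
Start: pos=(3,7), heading=90, pen down
RT 45: heading 90 -> 45
BK 2: (3,7) -> (1.586,5.586) [heading=45, draw]
LT 180: heading 45 -> 225
LT 90: heading 225 -> 315
FD 11: (1.586,5.586) -> (9.364,-2.192) [heading=315, draw]
FD 4: (9.364,-2.192) -> (12.192,-5.021) [heading=315, draw]
PU: pen up
RT 135: heading 315 -> 180
FD 19: (12.192,-5.021) -> (-6.808,-5.021) [heading=180, move]
Final: pos=(-6.808,-5.021), heading=180, 3 segment(s) drawn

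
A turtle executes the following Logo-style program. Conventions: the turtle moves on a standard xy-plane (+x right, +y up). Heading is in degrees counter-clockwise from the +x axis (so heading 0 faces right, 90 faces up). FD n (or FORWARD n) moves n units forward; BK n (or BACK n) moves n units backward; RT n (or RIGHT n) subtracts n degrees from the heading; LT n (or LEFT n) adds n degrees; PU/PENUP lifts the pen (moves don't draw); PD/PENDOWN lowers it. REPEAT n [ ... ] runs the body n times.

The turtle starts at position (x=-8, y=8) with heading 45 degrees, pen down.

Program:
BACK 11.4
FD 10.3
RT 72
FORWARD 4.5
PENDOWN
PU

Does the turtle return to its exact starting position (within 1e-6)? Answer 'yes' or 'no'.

Answer: no

Derivation:
Executing turtle program step by step:
Start: pos=(-8,8), heading=45, pen down
BK 11.4: (-8,8) -> (-16.061,-0.061) [heading=45, draw]
FD 10.3: (-16.061,-0.061) -> (-8.778,7.222) [heading=45, draw]
RT 72: heading 45 -> 333
FD 4.5: (-8.778,7.222) -> (-4.768,5.179) [heading=333, draw]
PD: pen down
PU: pen up
Final: pos=(-4.768,5.179), heading=333, 3 segment(s) drawn

Start position: (-8, 8)
Final position: (-4.768, 5.179)
Distance = 4.29; >= 1e-6 -> NOT closed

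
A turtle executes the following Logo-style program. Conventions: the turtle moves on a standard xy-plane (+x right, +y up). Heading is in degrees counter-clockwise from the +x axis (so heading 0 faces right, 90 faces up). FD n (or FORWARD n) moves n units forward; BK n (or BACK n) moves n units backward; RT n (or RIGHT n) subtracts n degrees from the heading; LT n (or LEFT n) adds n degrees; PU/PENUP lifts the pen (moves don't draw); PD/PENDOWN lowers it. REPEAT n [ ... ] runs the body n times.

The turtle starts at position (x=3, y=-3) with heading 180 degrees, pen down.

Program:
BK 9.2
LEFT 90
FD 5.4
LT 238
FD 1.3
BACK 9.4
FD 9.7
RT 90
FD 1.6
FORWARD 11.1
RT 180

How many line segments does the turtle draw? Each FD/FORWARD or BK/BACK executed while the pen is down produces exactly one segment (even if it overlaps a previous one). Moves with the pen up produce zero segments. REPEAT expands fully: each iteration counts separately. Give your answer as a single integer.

Answer: 7

Derivation:
Executing turtle program step by step:
Start: pos=(3,-3), heading=180, pen down
BK 9.2: (3,-3) -> (12.2,-3) [heading=180, draw]
LT 90: heading 180 -> 270
FD 5.4: (12.2,-3) -> (12.2,-8.4) [heading=270, draw]
LT 238: heading 270 -> 148
FD 1.3: (12.2,-8.4) -> (11.098,-7.711) [heading=148, draw]
BK 9.4: (11.098,-7.711) -> (19.069,-12.692) [heading=148, draw]
FD 9.7: (19.069,-12.692) -> (10.843,-7.552) [heading=148, draw]
RT 90: heading 148 -> 58
FD 1.6: (10.843,-7.552) -> (11.691,-6.195) [heading=58, draw]
FD 11.1: (11.691,-6.195) -> (17.573,3.218) [heading=58, draw]
RT 180: heading 58 -> 238
Final: pos=(17.573,3.218), heading=238, 7 segment(s) drawn
Segments drawn: 7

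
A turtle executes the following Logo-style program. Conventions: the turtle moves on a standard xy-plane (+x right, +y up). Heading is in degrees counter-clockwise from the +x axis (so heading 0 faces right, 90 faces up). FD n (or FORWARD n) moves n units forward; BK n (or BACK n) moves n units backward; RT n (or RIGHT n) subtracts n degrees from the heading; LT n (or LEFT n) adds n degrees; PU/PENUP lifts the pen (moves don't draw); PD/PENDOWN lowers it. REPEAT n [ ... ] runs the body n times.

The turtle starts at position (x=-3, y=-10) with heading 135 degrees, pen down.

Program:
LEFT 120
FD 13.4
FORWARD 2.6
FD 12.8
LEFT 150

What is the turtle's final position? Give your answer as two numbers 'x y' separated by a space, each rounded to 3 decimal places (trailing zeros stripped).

Executing turtle program step by step:
Start: pos=(-3,-10), heading=135, pen down
LT 120: heading 135 -> 255
FD 13.4: (-3,-10) -> (-6.468,-22.943) [heading=255, draw]
FD 2.6: (-6.468,-22.943) -> (-7.141,-25.455) [heading=255, draw]
FD 12.8: (-7.141,-25.455) -> (-10.454,-37.819) [heading=255, draw]
LT 150: heading 255 -> 45
Final: pos=(-10.454,-37.819), heading=45, 3 segment(s) drawn

Answer: -10.454 -37.819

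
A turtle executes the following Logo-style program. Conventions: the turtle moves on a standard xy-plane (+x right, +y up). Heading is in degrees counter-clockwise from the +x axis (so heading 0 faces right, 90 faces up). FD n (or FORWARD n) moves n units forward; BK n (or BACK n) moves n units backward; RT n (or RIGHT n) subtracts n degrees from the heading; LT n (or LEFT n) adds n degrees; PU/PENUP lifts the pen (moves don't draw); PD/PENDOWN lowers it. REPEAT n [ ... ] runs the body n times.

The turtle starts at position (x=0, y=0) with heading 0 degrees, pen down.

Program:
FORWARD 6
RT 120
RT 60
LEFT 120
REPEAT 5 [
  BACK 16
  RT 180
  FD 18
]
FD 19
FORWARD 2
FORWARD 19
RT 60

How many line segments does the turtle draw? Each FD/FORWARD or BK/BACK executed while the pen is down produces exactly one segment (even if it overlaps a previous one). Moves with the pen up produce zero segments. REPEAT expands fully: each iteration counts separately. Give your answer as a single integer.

Answer: 14

Derivation:
Executing turtle program step by step:
Start: pos=(0,0), heading=0, pen down
FD 6: (0,0) -> (6,0) [heading=0, draw]
RT 120: heading 0 -> 240
RT 60: heading 240 -> 180
LT 120: heading 180 -> 300
REPEAT 5 [
  -- iteration 1/5 --
  BK 16: (6,0) -> (-2,13.856) [heading=300, draw]
  RT 180: heading 300 -> 120
  FD 18: (-2,13.856) -> (-11,29.445) [heading=120, draw]
  -- iteration 2/5 --
  BK 16: (-11,29.445) -> (-3,15.588) [heading=120, draw]
  RT 180: heading 120 -> 300
  FD 18: (-3,15.588) -> (6,0) [heading=300, draw]
  -- iteration 3/5 --
  BK 16: (6,0) -> (-2,13.856) [heading=300, draw]
  RT 180: heading 300 -> 120
  FD 18: (-2,13.856) -> (-11,29.445) [heading=120, draw]
  -- iteration 4/5 --
  BK 16: (-11,29.445) -> (-3,15.588) [heading=120, draw]
  RT 180: heading 120 -> 300
  FD 18: (-3,15.588) -> (6,0) [heading=300, draw]
  -- iteration 5/5 --
  BK 16: (6,0) -> (-2,13.856) [heading=300, draw]
  RT 180: heading 300 -> 120
  FD 18: (-2,13.856) -> (-11,29.445) [heading=120, draw]
]
FD 19: (-11,29.445) -> (-20.5,45.899) [heading=120, draw]
FD 2: (-20.5,45.899) -> (-21.5,47.631) [heading=120, draw]
FD 19: (-21.5,47.631) -> (-31,64.086) [heading=120, draw]
RT 60: heading 120 -> 60
Final: pos=(-31,64.086), heading=60, 14 segment(s) drawn
Segments drawn: 14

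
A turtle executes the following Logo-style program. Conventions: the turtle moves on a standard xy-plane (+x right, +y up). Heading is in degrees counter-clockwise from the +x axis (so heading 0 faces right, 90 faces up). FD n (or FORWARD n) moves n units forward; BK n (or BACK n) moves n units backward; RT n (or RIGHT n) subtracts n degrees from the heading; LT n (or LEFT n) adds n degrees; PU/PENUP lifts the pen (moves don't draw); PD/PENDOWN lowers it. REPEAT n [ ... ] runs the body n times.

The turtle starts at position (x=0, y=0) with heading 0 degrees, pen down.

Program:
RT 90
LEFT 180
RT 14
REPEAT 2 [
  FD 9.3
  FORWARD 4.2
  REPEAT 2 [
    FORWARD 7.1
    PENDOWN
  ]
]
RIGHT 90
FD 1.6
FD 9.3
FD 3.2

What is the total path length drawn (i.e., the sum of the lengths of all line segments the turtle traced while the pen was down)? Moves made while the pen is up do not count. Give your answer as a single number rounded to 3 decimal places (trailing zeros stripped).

Executing turtle program step by step:
Start: pos=(0,0), heading=0, pen down
RT 90: heading 0 -> 270
LT 180: heading 270 -> 90
RT 14: heading 90 -> 76
REPEAT 2 [
  -- iteration 1/2 --
  FD 9.3: (0,0) -> (2.25,9.024) [heading=76, draw]
  FD 4.2: (2.25,9.024) -> (3.266,13.099) [heading=76, draw]
  REPEAT 2 [
    -- iteration 1/2 --
    FD 7.1: (3.266,13.099) -> (4.984,19.988) [heading=76, draw]
    PD: pen down
    -- iteration 2/2 --
    FD 7.1: (4.984,19.988) -> (6.701,26.877) [heading=76, draw]
    PD: pen down
  ]
  -- iteration 2/2 --
  FD 9.3: (6.701,26.877) -> (8.951,35.901) [heading=76, draw]
  FD 4.2: (8.951,35.901) -> (9.967,39.976) [heading=76, draw]
  REPEAT 2 [
    -- iteration 1/2 --
    FD 7.1: (9.967,39.976) -> (11.685,46.865) [heading=76, draw]
    PD: pen down
    -- iteration 2/2 --
    FD 7.1: (11.685,46.865) -> (13.402,53.754) [heading=76, draw]
    PD: pen down
  ]
]
RT 90: heading 76 -> 346
FD 1.6: (13.402,53.754) -> (14.955,53.367) [heading=346, draw]
FD 9.3: (14.955,53.367) -> (23.979,51.117) [heading=346, draw]
FD 3.2: (23.979,51.117) -> (27.084,50.343) [heading=346, draw]
Final: pos=(27.084,50.343), heading=346, 11 segment(s) drawn

Segment lengths:
  seg 1: (0,0) -> (2.25,9.024), length = 9.3
  seg 2: (2.25,9.024) -> (3.266,13.099), length = 4.2
  seg 3: (3.266,13.099) -> (4.984,19.988), length = 7.1
  seg 4: (4.984,19.988) -> (6.701,26.877), length = 7.1
  seg 5: (6.701,26.877) -> (8.951,35.901), length = 9.3
  seg 6: (8.951,35.901) -> (9.967,39.976), length = 4.2
  seg 7: (9.967,39.976) -> (11.685,46.865), length = 7.1
  seg 8: (11.685,46.865) -> (13.402,53.754), length = 7.1
  seg 9: (13.402,53.754) -> (14.955,53.367), length = 1.6
  seg 10: (14.955,53.367) -> (23.979,51.117), length = 9.3
  seg 11: (23.979,51.117) -> (27.084,50.343), length = 3.2
Total = 69.5

Answer: 69.5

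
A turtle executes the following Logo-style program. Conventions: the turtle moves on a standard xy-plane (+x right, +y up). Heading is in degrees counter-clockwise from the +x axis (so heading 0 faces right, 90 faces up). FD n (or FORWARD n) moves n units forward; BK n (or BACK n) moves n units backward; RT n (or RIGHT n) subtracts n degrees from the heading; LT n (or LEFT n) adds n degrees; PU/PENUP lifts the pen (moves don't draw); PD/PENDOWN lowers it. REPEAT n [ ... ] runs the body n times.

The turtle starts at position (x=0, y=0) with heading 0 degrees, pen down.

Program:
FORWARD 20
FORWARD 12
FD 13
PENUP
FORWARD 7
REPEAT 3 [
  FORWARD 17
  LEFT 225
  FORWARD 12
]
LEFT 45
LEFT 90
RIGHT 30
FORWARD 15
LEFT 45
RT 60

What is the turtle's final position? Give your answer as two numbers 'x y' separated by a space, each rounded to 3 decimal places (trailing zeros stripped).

Executing turtle program step by step:
Start: pos=(0,0), heading=0, pen down
FD 20: (0,0) -> (20,0) [heading=0, draw]
FD 12: (20,0) -> (32,0) [heading=0, draw]
FD 13: (32,0) -> (45,0) [heading=0, draw]
PU: pen up
FD 7: (45,0) -> (52,0) [heading=0, move]
REPEAT 3 [
  -- iteration 1/3 --
  FD 17: (52,0) -> (69,0) [heading=0, move]
  LT 225: heading 0 -> 225
  FD 12: (69,0) -> (60.515,-8.485) [heading=225, move]
  -- iteration 2/3 --
  FD 17: (60.515,-8.485) -> (48.494,-20.506) [heading=225, move]
  LT 225: heading 225 -> 90
  FD 12: (48.494,-20.506) -> (48.494,-8.506) [heading=90, move]
  -- iteration 3/3 --
  FD 17: (48.494,-8.506) -> (48.494,8.494) [heading=90, move]
  LT 225: heading 90 -> 315
  FD 12: (48.494,8.494) -> (56.979,0.009) [heading=315, move]
]
LT 45: heading 315 -> 0
LT 90: heading 0 -> 90
RT 30: heading 90 -> 60
FD 15: (56.979,0.009) -> (64.479,12.999) [heading=60, move]
LT 45: heading 60 -> 105
RT 60: heading 105 -> 45
Final: pos=(64.479,12.999), heading=45, 3 segment(s) drawn

Answer: 64.479 12.999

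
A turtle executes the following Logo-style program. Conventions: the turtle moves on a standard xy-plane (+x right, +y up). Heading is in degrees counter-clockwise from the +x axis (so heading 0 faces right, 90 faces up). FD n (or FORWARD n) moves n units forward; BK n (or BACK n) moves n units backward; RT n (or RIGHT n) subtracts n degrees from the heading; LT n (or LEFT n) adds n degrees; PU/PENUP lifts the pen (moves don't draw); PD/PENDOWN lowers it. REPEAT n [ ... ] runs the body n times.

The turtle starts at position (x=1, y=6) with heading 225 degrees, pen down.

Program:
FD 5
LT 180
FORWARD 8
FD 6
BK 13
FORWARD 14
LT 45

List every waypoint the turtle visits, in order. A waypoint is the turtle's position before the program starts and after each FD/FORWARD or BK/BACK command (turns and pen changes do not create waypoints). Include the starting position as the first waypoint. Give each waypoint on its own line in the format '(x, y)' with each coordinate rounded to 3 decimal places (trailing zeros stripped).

Executing turtle program step by step:
Start: pos=(1,6), heading=225, pen down
FD 5: (1,6) -> (-2.536,2.464) [heading=225, draw]
LT 180: heading 225 -> 45
FD 8: (-2.536,2.464) -> (3.121,8.121) [heading=45, draw]
FD 6: (3.121,8.121) -> (7.364,12.364) [heading=45, draw]
BK 13: (7.364,12.364) -> (-1.828,3.172) [heading=45, draw]
FD 14: (-1.828,3.172) -> (8.071,13.071) [heading=45, draw]
LT 45: heading 45 -> 90
Final: pos=(8.071,13.071), heading=90, 5 segment(s) drawn
Waypoints (6 total):
(1, 6)
(-2.536, 2.464)
(3.121, 8.121)
(7.364, 12.364)
(-1.828, 3.172)
(8.071, 13.071)

Answer: (1, 6)
(-2.536, 2.464)
(3.121, 8.121)
(7.364, 12.364)
(-1.828, 3.172)
(8.071, 13.071)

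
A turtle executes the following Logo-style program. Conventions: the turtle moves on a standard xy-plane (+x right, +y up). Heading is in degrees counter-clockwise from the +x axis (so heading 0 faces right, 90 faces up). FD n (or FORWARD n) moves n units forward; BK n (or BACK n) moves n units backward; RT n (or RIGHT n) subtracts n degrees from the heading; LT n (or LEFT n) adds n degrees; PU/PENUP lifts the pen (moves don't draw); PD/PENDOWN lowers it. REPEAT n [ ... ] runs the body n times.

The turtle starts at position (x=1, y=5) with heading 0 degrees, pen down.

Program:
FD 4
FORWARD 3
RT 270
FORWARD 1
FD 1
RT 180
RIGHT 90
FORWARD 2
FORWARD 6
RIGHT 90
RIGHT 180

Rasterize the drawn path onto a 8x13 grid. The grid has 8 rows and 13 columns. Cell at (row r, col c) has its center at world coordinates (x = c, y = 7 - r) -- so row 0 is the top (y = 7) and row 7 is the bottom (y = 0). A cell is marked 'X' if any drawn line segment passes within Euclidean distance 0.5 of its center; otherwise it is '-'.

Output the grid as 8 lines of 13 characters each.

Answer: XXXXXXXXX----
--------X----
-XXXXXXXX----
-------------
-------------
-------------
-------------
-------------

Derivation:
Segment 0: (1,5) -> (5,5)
Segment 1: (5,5) -> (8,5)
Segment 2: (8,5) -> (8,6)
Segment 3: (8,6) -> (8,7)
Segment 4: (8,7) -> (6,7)
Segment 5: (6,7) -> (0,7)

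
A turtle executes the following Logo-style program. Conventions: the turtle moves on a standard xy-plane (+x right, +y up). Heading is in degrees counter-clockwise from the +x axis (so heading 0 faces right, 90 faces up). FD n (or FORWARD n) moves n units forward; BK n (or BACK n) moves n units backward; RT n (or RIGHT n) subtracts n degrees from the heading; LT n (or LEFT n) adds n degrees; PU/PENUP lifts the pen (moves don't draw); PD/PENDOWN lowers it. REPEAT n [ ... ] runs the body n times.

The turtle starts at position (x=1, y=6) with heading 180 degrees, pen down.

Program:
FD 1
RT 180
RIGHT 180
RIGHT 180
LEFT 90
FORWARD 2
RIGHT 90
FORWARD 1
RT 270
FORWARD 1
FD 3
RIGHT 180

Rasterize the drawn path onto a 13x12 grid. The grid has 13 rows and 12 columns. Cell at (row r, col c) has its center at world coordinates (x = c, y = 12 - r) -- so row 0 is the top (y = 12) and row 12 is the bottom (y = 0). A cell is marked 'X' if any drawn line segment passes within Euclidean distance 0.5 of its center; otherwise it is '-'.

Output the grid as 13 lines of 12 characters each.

Answer: -X----------
-X----------
-X----------
-X----------
XX----------
X-----------
XX----------
------------
------------
------------
------------
------------
------------

Derivation:
Segment 0: (1,6) -> (0,6)
Segment 1: (0,6) -> (-0,8)
Segment 2: (-0,8) -> (1,8)
Segment 3: (1,8) -> (1,9)
Segment 4: (1,9) -> (1,12)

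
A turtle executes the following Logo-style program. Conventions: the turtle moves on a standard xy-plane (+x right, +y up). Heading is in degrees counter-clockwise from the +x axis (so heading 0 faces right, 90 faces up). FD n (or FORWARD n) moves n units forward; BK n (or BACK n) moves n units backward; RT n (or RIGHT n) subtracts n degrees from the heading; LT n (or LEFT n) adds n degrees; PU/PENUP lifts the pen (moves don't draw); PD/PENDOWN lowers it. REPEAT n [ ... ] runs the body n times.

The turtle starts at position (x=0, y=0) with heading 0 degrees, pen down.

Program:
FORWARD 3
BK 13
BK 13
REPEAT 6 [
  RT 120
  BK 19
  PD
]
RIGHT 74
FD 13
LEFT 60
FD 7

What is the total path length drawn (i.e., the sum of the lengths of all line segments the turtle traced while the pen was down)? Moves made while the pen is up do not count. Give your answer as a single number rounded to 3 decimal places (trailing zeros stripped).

Executing turtle program step by step:
Start: pos=(0,0), heading=0, pen down
FD 3: (0,0) -> (3,0) [heading=0, draw]
BK 13: (3,0) -> (-10,0) [heading=0, draw]
BK 13: (-10,0) -> (-23,0) [heading=0, draw]
REPEAT 6 [
  -- iteration 1/6 --
  RT 120: heading 0 -> 240
  BK 19: (-23,0) -> (-13.5,16.454) [heading=240, draw]
  PD: pen down
  -- iteration 2/6 --
  RT 120: heading 240 -> 120
  BK 19: (-13.5,16.454) -> (-4,0) [heading=120, draw]
  PD: pen down
  -- iteration 3/6 --
  RT 120: heading 120 -> 0
  BK 19: (-4,0) -> (-23,0) [heading=0, draw]
  PD: pen down
  -- iteration 4/6 --
  RT 120: heading 0 -> 240
  BK 19: (-23,0) -> (-13.5,16.454) [heading=240, draw]
  PD: pen down
  -- iteration 5/6 --
  RT 120: heading 240 -> 120
  BK 19: (-13.5,16.454) -> (-4,0) [heading=120, draw]
  PD: pen down
  -- iteration 6/6 --
  RT 120: heading 120 -> 0
  BK 19: (-4,0) -> (-23,0) [heading=0, draw]
  PD: pen down
]
RT 74: heading 0 -> 286
FD 13: (-23,0) -> (-19.417,-12.496) [heading=286, draw]
LT 60: heading 286 -> 346
FD 7: (-19.417,-12.496) -> (-12.625,-14.19) [heading=346, draw]
Final: pos=(-12.625,-14.19), heading=346, 11 segment(s) drawn

Segment lengths:
  seg 1: (0,0) -> (3,0), length = 3
  seg 2: (3,0) -> (-10,0), length = 13
  seg 3: (-10,0) -> (-23,0), length = 13
  seg 4: (-23,0) -> (-13.5,16.454), length = 19
  seg 5: (-13.5,16.454) -> (-4,0), length = 19
  seg 6: (-4,0) -> (-23,0), length = 19
  seg 7: (-23,0) -> (-13.5,16.454), length = 19
  seg 8: (-13.5,16.454) -> (-4,0), length = 19
  seg 9: (-4,0) -> (-23,0), length = 19
  seg 10: (-23,0) -> (-19.417,-12.496), length = 13
  seg 11: (-19.417,-12.496) -> (-12.625,-14.19), length = 7
Total = 163

Answer: 163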